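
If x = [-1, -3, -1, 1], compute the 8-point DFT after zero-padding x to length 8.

Original 4-point DFT: [-4, 4i, 0, -4i]
Zero-padded 8-point DFT provides frequency interpolation.

DFT_8([x, 0, ...]) = [-4, -3.8284+2.4142i, 4i, 1.8284+0.4142i, 0, 1.8284-0.4142i, -4i, -3.8284-2.4142i]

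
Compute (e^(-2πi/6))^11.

Since ω_6^6 = 1, powers reduce modulo 6.
11 mod 6 = 5
So ω_6^11 = ω_6^5 = e^(-2πi·5/6)

ω_6^11 = ω_6^5 = 0.5000+0.8660i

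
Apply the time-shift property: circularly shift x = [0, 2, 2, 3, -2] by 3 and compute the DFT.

Time shift by 3: X_shifted[k] = ω_5^(3k) · X[k]
Shifted x = [2, 3, -2, 0, 2]

DFT(x[n-3]) = [5, 5.1631+0.2245i, -2.6631-2.4899i, -2.6631+2.4899i, 5.1631-0.2245i]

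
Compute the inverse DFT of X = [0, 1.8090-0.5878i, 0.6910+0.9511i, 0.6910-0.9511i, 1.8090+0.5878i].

x[n] = (1/5) Σ(k=0 to 4) X[k] · e^(2πikn/5)

Computing each x[n]:
x[0] = 1
x[1] = 0
x[2] = 0
x[3] = -1
x[4] = 0

x = [1, 0, 0, -1, 0]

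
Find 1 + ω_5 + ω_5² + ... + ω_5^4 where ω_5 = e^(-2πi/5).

Sum of all nth roots of unity equals 0 for n > 1 (geometric series with r ≠ 1).

0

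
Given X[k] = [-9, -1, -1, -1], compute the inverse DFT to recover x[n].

x[n] = (1/4) Σ(k=0 to 3) X[k] · e^(2πikn/4)

Computing each x[n]:
x[0] = -3
x[1] = -2
x[2] = -2
x[3] = -2

x = [-3, -2, -2, -2]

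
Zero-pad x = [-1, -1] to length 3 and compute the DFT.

Original 2-point DFT: [-2, 0]
Zero-padded 3-point DFT provides frequency interpolation.

DFT_3([x, 0, ...]) = [-2, -0.5000+0.8660i, -0.5000-0.8660i]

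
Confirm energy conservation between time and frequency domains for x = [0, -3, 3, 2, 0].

Time domain:
Σ|x[n]|² = |0|² + |-3|² + |3|² + |2|² + |0|² = 22.0000

Frequency domain:
(1/5)Σ|X[k]|² = (1/5)(|2|² + |-4.9721+2.2654i|² + |3.9721+2.7144i|² + |3.9721-2.7144i|² + |-4.9721-2.2654i|²) = (1/5)·110.0000 = 22.0000

Both sides agree, confirming Parseval's theorem.

Σ|x[n]|² = (1/N)Σ|X[k]|² = 22.0000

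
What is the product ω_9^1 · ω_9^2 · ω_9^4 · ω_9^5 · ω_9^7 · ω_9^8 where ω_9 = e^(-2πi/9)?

The primitive 9th roots of unity are ω_9^k for k coprime to 9: k ∈ {1, 2, 4, 5, 7, 8}
Their product equals the constant term of the cyclotomic polynomial Φ_9(x) up to sign.
For n ≥ 3, the product of all primitive nth roots of unity is 1. (For n=1 it is 1; for n=2 it is -1.)

1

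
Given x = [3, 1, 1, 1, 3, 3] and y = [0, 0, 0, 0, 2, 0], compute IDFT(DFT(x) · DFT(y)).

(x ⊛ y)[n] = Σ(m=0 to 5) x[m] · y[(n-m) mod 6]

Computing each output sample:
(x ⊛ y)[0] = 2
(x ⊛ y)[1] = 2
(x ⊛ y)[2] = 6
(x ⊛ y)[3] = 6
(x ⊛ y)[4] = 6
(x ⊛ y)[5] = 2

x ⊛ y = [2, 2, 6, 6, 6, 2]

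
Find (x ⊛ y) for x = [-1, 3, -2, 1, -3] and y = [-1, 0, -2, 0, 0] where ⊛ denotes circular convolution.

(x ⊛ y)[n] = Σ(m=0 to 4) x[m] · y[(n-m) mod 5]

Computing each output sample:
(x ⊛ y)[0] = -1
(x ⊛ y)[1] = 3
(x ⊛ y)[2] = 4
(x ⊛ y)[3] = -7
(x ⊛ y)[4] = 7

x ⊛ y = [-1, 3, 4, -7, 7]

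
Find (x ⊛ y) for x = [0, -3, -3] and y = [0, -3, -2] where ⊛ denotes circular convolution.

(x ⊛ y)[n] = Σ(m=0 to 2) x[m] · y[(n-m) mod 3]

Computing each output sample:
(x ⊛ y)[0] = 15
(x ⊛ y)[1] = 6
(x ⊛ y)[2] = 9

x ⊛ y = [15, 6, 9]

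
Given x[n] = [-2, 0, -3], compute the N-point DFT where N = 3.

X[k] = Σ(n=0 to 2) x[n] · ω_3^(nk)
where ω_3 = e^(-2πi/3)

Computing each X[k]:
X[0] = -5
X[1] = -0.5000-2.5981i
X[2] = -0.5000+2.5981i

X = [-5, -0.5000-2.5981i, -0.5000+2.5981i]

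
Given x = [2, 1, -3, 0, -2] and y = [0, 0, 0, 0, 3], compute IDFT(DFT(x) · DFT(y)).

(x ⊛ y)[n] = Σ(m=0 to 4) x[m] · y[(n-m) mod 5]

Computing each output sample:
(x ⊛ y)[0] = 3
(x ⊛ y)[1] = -9
(x ⊛ y)[2] = 0
(x ⊛ y)[3] = -6
(x ⊛ y)[4] = 6

x ⊛ y = [3, -9, 0, -6, 6]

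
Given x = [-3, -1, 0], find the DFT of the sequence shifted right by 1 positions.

Time shift by 1: X_shifted[k] = ω_3^(1k) · X[k]
Shifted x = [0, -3, -1]

DFT(x[n-1]) = [-4, 2.0000+1.7321i, 2.0000-1.7321i]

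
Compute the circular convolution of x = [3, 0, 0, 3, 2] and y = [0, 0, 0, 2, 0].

(x ⊛ y)[n] = Σ(m=0 to 4) x[m] · y[(n-m) mod 5]

Computing each output sample:
(x ⊛ y)[0] = 0
(x ⊛ y)[1] = 6
(x ⊛ y)[2] = 4
(x ⊛ y)[3] = 6
(x ⊛ y)[4] = 0

x ⊛ y = [0, 6, 4, 6, 0]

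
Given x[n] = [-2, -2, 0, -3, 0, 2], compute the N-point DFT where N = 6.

X[k] = Σ(n=0 to 5) x[n] · ω_6^(nk)
where ω_6 = e^(-2πi/6)

Computing each X[k]:
X[0] = -5
X[1] = 1.0000+3.4641i
X[2] = -5.0000+3.4641i
X[3] = 1
X[4] = -5.0000-3.4641i
X[5] = 1.0000-3.4641i

X = [-5, 1.0000+3.4641i, -5.0000+3.4641i, 1, -5.0000-3.4641i, 1.0000-3.4641i]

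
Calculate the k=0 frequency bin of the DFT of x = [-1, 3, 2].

X[0] = Σ(n=0 to 2) x[n] · ω_3^0 = Σ x[n]
= (-1) + (3) + (2)

X[0] = 4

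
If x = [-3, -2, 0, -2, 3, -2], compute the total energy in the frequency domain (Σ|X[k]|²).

Parseval: Σ|x[n]|² = (1/N)Σ|X[k]|², so Σ|X[k]|² = N·Σ|x[n]|² = 6·30.0000

Σ|X[k]|² = N·Σ|x[n]|² = 6·30.0000 = 180.0000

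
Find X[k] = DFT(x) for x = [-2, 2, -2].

X[k] = Σ(n=0 to 2) x[n] · ω_3^(nk)
where ω_3 = e^(-2πi/3)

Computing each X[k]:
X[0] = -2
X[1] = -2.0000-3.4641i
X[2] = -2.0000+3.4641i

X = [-2, -2.0000-3.4641i, -2.0000+3.4641i]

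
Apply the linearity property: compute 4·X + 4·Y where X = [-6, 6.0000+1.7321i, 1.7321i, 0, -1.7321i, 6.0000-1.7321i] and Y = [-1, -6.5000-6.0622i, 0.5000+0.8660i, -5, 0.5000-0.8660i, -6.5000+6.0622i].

By linearity: DFT(4x + 4y) = 4·DFT(x) + 4·DFT(y)
= 4·[-6, 6.0000+1.7321i, 1.7321i, 0, -1.7321i, 6.0000-1.7321i] + 4·[-1, -6.5000-6.0622i, 0.5000+0.8660i, -5, 0.5000-0.8660i, -6.5000+6.0622i]

Computing element-wise:
Z[0] = 4·(-6) + 4·(-1) = -28
Z[1] = 4·(6.0000+1.7321i) + 4·(-6.5000-6.0622i) = -2.0000-17.3204i
Z[2] = 4·(1.7321i) + 4·(0.5000+0.8660i) = 2.0000+10.3924i
Z[3] = 4·(0) + 4·(-5) = -20
Z[4] = 4·(-1.7321i) + 4·(0.5000-0.8660i) = 2.0000-10.3924i
Z[5] = 4·(6.0000-1.7321i) + 4·(-6.5000+6.0622i) = -2.0000+17.3204i

DFT(4x + 4y) = 4·X + 4·Y = [-28, -2.0000-17.3204i, 2.0000+10.3924i, -20, 2.0000-10.3924i, -2.0000+17.3204i]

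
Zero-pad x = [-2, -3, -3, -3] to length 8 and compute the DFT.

Original 4-point DFT: [-11, 1, 1, 1]
Zero-padded 8-point DFT provides frequency interpolation.

DFT_8([x, 0, ...]) = [-11, -2.0000+7.2426i, 1, -2.0000+1.2426i, 1, -2.0000-1.2426i, 1, -2.0000-7.2426i]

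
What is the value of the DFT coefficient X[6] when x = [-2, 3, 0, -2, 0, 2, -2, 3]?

X[6] = Σ(n=0 to 7) x[n] · ω_8^(6n) where ω_8 = e^(-2πi/8)
= (-2)·ω_8^0 + (3)·ω_8^6 + (0)·ω_8^12 + (-2)·ω_8^18 + (0)·ω_8^24 + (2)·ω_8^30 + (-2)·ω_8^36 + (3)·ω_8^42

X[6] = 4i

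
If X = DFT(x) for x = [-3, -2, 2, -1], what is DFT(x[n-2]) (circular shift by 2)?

Time shift by 2: X_shifted[k] = ω_4^(2k) · X[k]
Shifted x = [2, -1, -3, -2]

DFT(x[n-2]) = [-4, 5-1i, 2, 5+1i]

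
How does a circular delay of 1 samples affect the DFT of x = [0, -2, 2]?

Time shift by 1: X_shifted[k] = ω_3^(1k) · X[k]
Shifted x = [2, 0, -2]

DFT(x[n-1]) = [0, 3.0000-1.7321i, 3.0000+1.7321i]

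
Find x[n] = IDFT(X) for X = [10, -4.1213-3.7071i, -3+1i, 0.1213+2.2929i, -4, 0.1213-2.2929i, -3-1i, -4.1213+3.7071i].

x[n] = (1/8) Σ(k=0 to 7) X[k] · e^(2πikn/8)

Computing each x[n]:
x[0] = -1
x[1] = 1
x[2] = 3
x[3] = 3
x[4] = 1
x[5] = 2
x[6] = 0
x[7] = 1

x = [-1, 1, 3, 3, 1, 2, 0, 1]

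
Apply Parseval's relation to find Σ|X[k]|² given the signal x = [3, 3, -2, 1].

Parseval: Σ|x[n]|² = (1/N)Σ|X[k]|², so Σ|X[k]|² = N·Σ|x[n]|² = 4·23.0000

Σ|X[k]|² = N·Σ|x[n]|² = 4·23.0000 = 92.0000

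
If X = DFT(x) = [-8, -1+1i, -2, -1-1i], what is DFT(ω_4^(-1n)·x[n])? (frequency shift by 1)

Modulation property: DFT(ω_4^(-1n)·x[n]) = X[(k-1) mod 4], so circularly shift X by 1 positions.

X[k-1] = [-1-1i, -8, -1+1i, -2]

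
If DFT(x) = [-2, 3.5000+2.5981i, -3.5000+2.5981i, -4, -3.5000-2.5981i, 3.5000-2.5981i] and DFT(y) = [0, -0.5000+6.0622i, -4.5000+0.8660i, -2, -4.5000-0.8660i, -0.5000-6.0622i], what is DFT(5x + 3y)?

By linearity: DFT(5x + 3y) = 5·DFT(x) + 3·DFT(y)
= 5·[-2, 3.5000+2.5981i, -3.5000+2.5981i, -4, -3.5000-2.5981i, 3.5000-2.5981i] + 3·[0, -0.5000+6.0622i, -4.5000+0.8660i, -2, -4.5000-0.8660i, -0.5000-6.0622i]

Computing element-wise:
Z[0] = 5·(-2) + 3·(0) = -10
Z[1] = 5·(3.5000+2.5981i) + 3·(-0.5000+6.0622i) = 16.0000+31.1771i
Z[2] = 5·(-3.5000+2.5981i) + 3·(-4.5000+0.8660i) = -31.0000+15.5885i
Z[3] = 5·(-4) + 3·(-2) = -26
Z[4] = 5·(-3.5000-2.5981i) + 3·(-4.5000-0.8660i) = -31.0000-15.5885i
Z[5] = 5·(3.5000-2.5981i) + 3·(-0.5000-6.0622i) = 16.0000-31.1771i

DFT(5x + 3y) = 5·X + 3·Y = [-10, 16.0000+31.1771i, -31.0000+15.5885i, -26, -31.0000-15.5885i, 16.0000-31.1771i]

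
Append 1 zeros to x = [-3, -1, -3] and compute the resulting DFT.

Original 3-point DFT: [-7, -1.0000-1.7321i, -1.0000+1.7321i]
Zero-padded 4-point DFT provides frequency interpolation.

DFT_4([x, 0, ...]) = [-7, 1i, -5, -1i]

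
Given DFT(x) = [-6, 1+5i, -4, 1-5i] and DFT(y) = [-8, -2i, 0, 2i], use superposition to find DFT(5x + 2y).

By linearity: DFT(5x + 2y) = 5·DFT(x) + 2·DFT(y)
= 5·[-6, 1+5i, -4, 1-5i] + 2·[-8, -2i, 0, 2i]

Computing element-wise:
Z[0] = 5·(-6) + 2·(-8) = -46
Z[1] = 5·(1+5i) + 2·(-2i) = 5+21i
Z[2] = 5·(-4) + 2·(0) = -20
Z[3] = 5·(1-5i) + 2·(2i) = 5-21i

DFT(5x + 2y) = 5·X + 2·Y = [-46, 5+21i, -20, 5-21i]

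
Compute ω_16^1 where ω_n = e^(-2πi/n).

ω_16^1 = e^(-2πi·1/16)
= cos(-2π·1/16) + i·sin(-2π·1/16)
= cos(-2π/16) + i·sin(-2π/16)

ω_16^1 = cos(-2π/16) + i·sin(-2π/16) = 0.9239-0.3827i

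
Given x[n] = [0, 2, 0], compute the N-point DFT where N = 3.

X[k] = Σ(n=0 to 2) x[n] · ω_3^(nk)
where ω_3 = e^(-2πi/3)

Computing each X[k]:
X[0] = 2
X[1] = -1.0000-1.7321i
X[2] = -1.0000+1.7321i

X = [2, -1.0000-1.7321i, -1.0000+1.7321i]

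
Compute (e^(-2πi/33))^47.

Since ω_33^33 = 1, powers reduce modulo 33.
47 mod 33 = 14
So ω_33^47 = ω_33^14 = e^(-2πi·14/33)

ω_33^47 = ω_33^14 = -0.8888-0.4582i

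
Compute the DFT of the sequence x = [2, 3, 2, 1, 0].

X[k] = Σ(n=0 to 4) x[n] · ω_5^(nk)
where ω_5 = e^(-2πi/5)

Computing each X[k]:
X[0] = 8
X[1] = 0.5000-3.4410i
X[2] = 0.5000-0.8123i
X[3] = 0.5000+0.8123i
X[4] = 0.5000+3.4410i

X = [8, 0.5000-3.4410i, 0.5000-0.8123i, 0.5000+0.8123i, 0.5000+3.4410i]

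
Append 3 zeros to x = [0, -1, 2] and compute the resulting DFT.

Original 3-point DFT: [1, -0.5000+2.5981i, -0.5000-2.5981i]
Zero-padded 6-point DFT provides frequency interpolation.

DFT_6([x, 0, ...]) = [1, -1.5000-0.8660i, -0.5000+2.5981i, 3, -0.5000-2.5981i, -1.5000+0.8660i]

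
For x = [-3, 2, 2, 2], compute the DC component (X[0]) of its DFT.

X[0] = Σ(n=0 to 3) x[n] · ω_4^0 = Σ x[n]
= (-3) + (2) + (2) + (2)

X[0] = 3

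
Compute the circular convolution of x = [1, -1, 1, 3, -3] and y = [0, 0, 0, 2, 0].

(x ⊛ y)[n] = Σ(m=0 to 4) x[m] · y[(n-m) mod 5]

Computing each output sample:
(x ⊛ y)[0] = 2
(x ⊛ y)[1] = 6
(x ⊛ y)[2] = -6
(x ⊛ y)[3] = 2
(x ⊛ y)[4] = -2

x ⊛ y = [2, 6, -6, 2, -2]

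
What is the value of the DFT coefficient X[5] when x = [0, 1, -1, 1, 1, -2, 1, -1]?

X[5] = Σ(n=0 to 7) x[n] · ω_8^(5n) where ω_8 = e^(-2πi/8)
= (0)·ω_8^0 + (1)·ω_8^5 + (-1)·ω_8^10 + (1)·ω_8^15 + (1)·ω_8^20 + (-2)·ω_8^25 + (1)·ω_8^30 + (-1)·ω_8^35

X[5] = -1.7071+5.5355i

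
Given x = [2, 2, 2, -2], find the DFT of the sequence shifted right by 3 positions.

Time shift by 3: X_shifted[k] = ω_4^(3k) · X[k]
Shifted x = [2, 2, -2, 2]

DFT(x[n-3]) = [4, 4, -4, 4]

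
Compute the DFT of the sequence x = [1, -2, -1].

X[k] = Σ(n=0 to 2) x[n] · ω_3^(nk)
where ω_3 = e^(-2πi/3)

Computing each X[k]:
X[0] = -2
X[1] = 2.5000+0.8660i
X[2] = 2.5000-0.8660i

X = [-2, 2.5000+0.8660i, 2.5000-0.8660i]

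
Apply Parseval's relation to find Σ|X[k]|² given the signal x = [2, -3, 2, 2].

Parseval: Σ|x[n]|² = (1/N)Σ|X[k]|², so Σ|X[k]|² = N·Σ|x[n]|² = 4·21.0000

Σ|X[k]|² = N·Σ|x[n]|² = 4·21.0000 = 84.0000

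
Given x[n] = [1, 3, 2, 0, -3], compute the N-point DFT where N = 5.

X[k] = Σ(n=0 to 4) x[n] · ω_5^(nk)
where ω_5 = e^(-2πi/5)

Computing each X[k]:
X[0] = 3
X[1] = -0.6180-6.8819i
X[2] = 1.6180-1.6246i
X[3] = 1.6180+1.6246i
X[4] = -0.6180+6.8819i

X = [3, -0.6180-6.8819i, 1.6180-1.6246i, 1.6180+1.6246i, -0.6180+6.8819i]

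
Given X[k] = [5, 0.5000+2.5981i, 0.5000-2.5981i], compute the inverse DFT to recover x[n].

x[n] = (1/3) Σ(k=0 to 2) X[k] · e^(2πikn/3)

Computing each x[n]:
x[0] = 2
x[1] = 0
x[2] = 3

x = [2, 0, 3]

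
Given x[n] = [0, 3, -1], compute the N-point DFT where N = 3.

X[k] = Σ(n=0 to 2) x[n] · ω_3^(nk)
where ω_3 = e^(-2πi/3)

Computing each X[k]:
X[0] = 2
X[1] = -1.0000-3.4641i
X[2] = -1.0000+3.4641i

X = [2, -1.0000-3.4641i, -1.0000+3.4641i]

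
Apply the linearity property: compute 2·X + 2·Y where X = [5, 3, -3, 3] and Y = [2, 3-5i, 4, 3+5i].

By linearity: DFT(2x + 2y) = 2·DFT(x) + 2·DFT(y)
= 2·[5, 3, -3, 3] + 2·[2, 3-5i, 4, 3+5i]

Computing element-wise:
Z[0] = 2·(5) + 2·(2) = 14
Z[1] = 2·(3) + 2·(3-5i) = 12-10i
Z[2] = 2·(-3) + 2·(4) = 2
Z[3] = 2·(3) + 2·(3+5i) = 12+10i

DFT(2x + 2y) = 2·X + 2·Y = [14, 12-10i, 2, 12+10i]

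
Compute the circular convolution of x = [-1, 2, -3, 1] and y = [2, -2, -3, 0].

(x ⊛ y)[n] = Σ(m=0 to 3) x[m] · y[(n-m) mod 4]

Computing each output sample:
(x ⊛ y)[0] = 5
(x ⊛ y)[1] = 3
(x ⊛ y)[2] = -7
(x ⊛ y)[3] = 2

x ⊛ y = [5, 3, -7, 2]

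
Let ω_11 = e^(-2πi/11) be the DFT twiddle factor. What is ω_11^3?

ω_11^3 = e^(-2πi·3/11)
= cos(-2π·3/11) + i·sin(-2π·3/11)
= cos(-6π/11) + i·sin(-6π/11)

ω_11^3 = cos(-6π/11) + i·sin(-6π/11) = -0.1423-0.9898i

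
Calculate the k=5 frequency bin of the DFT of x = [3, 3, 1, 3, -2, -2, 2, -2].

X[5] = Σ(n=0 to 7) x[n] · ω_8^(5n) where ω_8 = e^(-2πi/8)
= (3)·ω_8^0 + (3)·ω_8^5 + (1)·ω_8^10 + (3)·ω_8^15 + (-2)·ω_8^20 + (-2)·ω_8^25 + (2)·ω_8^30 + (-2)·ω_8^35

X[5] = 5.0000+8.0711i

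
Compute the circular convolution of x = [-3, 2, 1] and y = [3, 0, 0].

(x ⊛ y)[n] = Σ(m=0 to 2) x[m] · y[(n-m) mod 3]

Computing each output sample:
(x ⊛ y)[0] = -9
(x ⊛ y)[1] = 6
(x ⊛ y)[2] = 3

x ⊛ y = [-9, 6, 3]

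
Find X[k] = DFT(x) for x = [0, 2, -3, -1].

X[k] = Σ(n=0 to 3) x[n] · ω_4^(nk)
where ω_4 = e^(-2πi/4)

Computing each X[k]:
X[0] = -2
X[1] = 3-3i
X[2] = -4
X[3] = 3+3i

X = [-2, 3-3i, -4, 3+3i]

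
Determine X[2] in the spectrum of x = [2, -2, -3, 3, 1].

X[2] = Σ(n=0 to 4) x[n] · ω_5^(2n) where ω_5 = e^(-2πi/5)
= (2)·ω_5^0 + (-2)·ω_5^2 + (-3)·ω_5^4 + (3)·ω_5^6 + (1)·ω_5^8

X[2] = 2.8090-3.9430i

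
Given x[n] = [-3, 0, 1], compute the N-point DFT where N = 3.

X[k] = Σ(n=0 to 2) x[n] · ω_3^(nk)
where ω_3 = e^(-2πi/3)

Computing each X[k]:
X[0] = -2
X[1] = -3.5000+0.8660i
X[2] = -3.5000-0.8660i

X = [-2, -3.5000+0.8660i, -3.5000-0.8660i]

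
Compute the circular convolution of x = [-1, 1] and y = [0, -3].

(x ⊛ y)[n] = Σ(m=0 to 1) x[m] · y[(n-m) mod 2]

Computing each output sample:
(x ⊛ y)[0] = -3
(x ⊛ y)[1] = 3

x ⊛ y = [-3, 3]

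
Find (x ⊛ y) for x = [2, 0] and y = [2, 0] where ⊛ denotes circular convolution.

(x ⊛ y)[n] = Σ(m=0 to 1) x[m] · y[(n-m) mod 2]

Computing each output sample:
(x ⊛ y)[0] = 4
(x ⊛ y)[1] = 0

x ⊛ y = [4, 0]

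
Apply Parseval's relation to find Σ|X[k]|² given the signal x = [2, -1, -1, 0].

Parseval: Σ|x[n]|² = (1/N)Σ|X[k]|², so Σ|X[k]|² = N·Σ|x[n]|² = 4·6.0000

Σ|X[k]|² = N·Σ|x[n]|² = 4·6.0000 = 24.0000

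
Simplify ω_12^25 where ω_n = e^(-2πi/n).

Since ω_12^12 = 1, powers reduce modulo 12.
25 mod 12 = 1
So ω_12^25 = ω_12^1 = e^(-2πi·1/12)

ω_12^25 = ω_12^1 = 0.8660-0.5000i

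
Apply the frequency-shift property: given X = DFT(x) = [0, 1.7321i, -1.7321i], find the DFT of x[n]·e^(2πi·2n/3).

Modulation property: DFT(ω_3^(-2n)·x[n]) = X[(k-2) mod 3], so circularly shift X by 2 positions.

X[k-2] = [1.7321i, -1.7321i, 0]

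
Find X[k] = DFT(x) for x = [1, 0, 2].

X[k] = Σ(n=0 to 2) x[n] · ω_3^(nk)
where ω_3 = e^(-2πi/3)

Computing each X[k]:
X[0] = 3
X[1] = 1.7321i
X[2] = -1.7321i

X = [3, 1.7321i, -1.7321i]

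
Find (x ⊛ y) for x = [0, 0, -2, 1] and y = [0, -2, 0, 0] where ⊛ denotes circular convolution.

(x ⊛ y)[n] = Σ(m=0 to 3) x[m] · y[(n-m) mod 4]

Computing each output sample:
(x ⊛ y)[0] = -2
(x ⊛ y)[1] = 0
(x ⊛ y)[2] = 0
(x ⊛ y)[3] = 4

x ⊛ y = [-2, 0, 0, 4]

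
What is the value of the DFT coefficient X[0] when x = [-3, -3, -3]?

X[0] = Σ(n=0 to 2) x[n] · ω_3^0 = Σ x[n]
= (-3) + (-3) + (-3)

X[0] = -9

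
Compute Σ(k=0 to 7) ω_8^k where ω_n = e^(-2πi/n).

Sum of all nth roots of unity equals 0 for n > 1 (geometric series with r ≠ 1).

0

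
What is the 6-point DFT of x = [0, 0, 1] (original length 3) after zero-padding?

Original 3-point DFT: [1, -0.5000+0.8660i, -0.5000-0.8660i]
Zero-padded 6-point DFT provides frequency interpolation.

DFT_6([x, 0, ...]) = [1, -0.5000-0.8660i, -0.5000+0.8660i, 1, -0.5000-0.8660i, -0.5000+0.8660i]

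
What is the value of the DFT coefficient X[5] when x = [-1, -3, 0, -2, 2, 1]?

X[5] = Σ(n=0 to 5) x[n] · ω_6^(5n) where ω_6 = e^(-2πi/6)
= (-1)·ω_6^0 + (-3)·ω_6^5 + (0)·ω_6^10 + (-2)·ω_6^15 + (2)·ω_6^20 + (1)·ω_6^25

X[5] = -1.0000-5.1962i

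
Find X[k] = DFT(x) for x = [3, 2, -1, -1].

X[k] = Σ(n=0 to 3) x[n] · ω_4^(nk)
where ω_4 = e^(-2πi/4)

Computing each X[k]:
X[0] = 3
X[1] = 4-3i
X[2] = 1
X[3] = 4+3i

X = [3, 4-3i, 1, 4+3i]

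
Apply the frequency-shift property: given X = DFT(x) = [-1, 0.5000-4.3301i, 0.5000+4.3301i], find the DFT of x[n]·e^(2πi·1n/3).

Modulation property: DFT(ω_3^(-1n)·x[n]) = X[(k-1) mod 3], so circularly shift X by 1 positions.

X[k-1] = [0.5000+4.3301i, -1, 0.5000-4.3301i]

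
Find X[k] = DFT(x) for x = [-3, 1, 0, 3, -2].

X[k] = Σ(n=0 to 4) x[n] · ω_5^(nk)
where ω_5 = e^(-2πi/5)

Computing each X[k]:
X[0] = -1
X[1] = -5.7361-1.0898i
X[2] = -1.2639-4.6165i
X[3] = -1.2639+4.6165i
X[4] = -5.7361+1.0898i

X = [-1, -5.7361-1.0898i, -1.2639-4.6165i, -1.2639+4.6165i, -5.7361+1.0898i]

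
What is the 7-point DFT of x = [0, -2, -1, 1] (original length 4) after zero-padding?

Original 4-point DFT: [-2, 1+3i, 0, 1-3i]
Zero-padded 7-point DFT provides frequency interpolation.

DFT_7([x, 0, ...]) = [-2, -1.9254+2.1047i, 1.9695+2.2978i, 0.9559-0.8890i, 0.9559+0.8890i, 1.9695-2.2978i, -1.9254-2.1047i]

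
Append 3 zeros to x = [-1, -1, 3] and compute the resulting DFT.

Original 3-point DFT: [1, -2.0000+3.4641i, -2.0000-3.4641i]
Zero-padded 6-point DFT provides frequency interpolation.

DFT_6([x, 0, ...]) = [1, -3.0000-1.7321i, -2.0000+3.4641i, 3, -2.0000-3.4641i, -3.0000+1.7321i]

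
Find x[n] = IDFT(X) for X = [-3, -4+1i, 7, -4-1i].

x[n] = (1/4) Σ(k=0 to 3) X[k] · e^(2πikn/4)

Computing each x[n]:
x[0] = -1
x[1] = -3
x[2] = 3
x[3] = -2

x = [-1, -3, 3, -2]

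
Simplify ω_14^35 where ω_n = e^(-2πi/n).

Since ω_14^14 = 1, powers reduce modulo 14.
35 mod 14 = 7
So ω_14^35 = ω_14^7 = e^(-2πi·7/14)

ω_14^35 = ω_14^7 = -1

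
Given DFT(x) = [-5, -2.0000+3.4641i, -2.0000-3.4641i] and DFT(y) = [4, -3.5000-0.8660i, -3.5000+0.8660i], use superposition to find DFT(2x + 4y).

By linearity: DFT(2x + 4y) = 2·DFT(x) + 4·DFT(y)
= 2·[-5, -2.0000+3.4641i, -2.0000-3.4641i] + 4·[4, -3.5000-0.8660i, -3.5000+0.8660i]

Computing element-wise:
Z[0] = 2·(-5) + 4·(4) = 6
Z[1] = 2·(-2.0000+3.4641i) + 4·(-3.5000-0.8660i) = -18.0000+3.4642i
Z[2] = 2·(-2.0000-3.4641i) + 4·(-3.5000+0.8660i) = -18.0000-3.4642i

DFT(2x + 4y) = 2·X + 4·Y = [6, -18.0000+3.4642i, -18.0000-3.4642i]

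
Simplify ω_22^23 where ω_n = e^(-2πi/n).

Since ω_22^22 = 1, powers reduce modulo 22.
23 mod 22 = 1
So ω_22^23 = ω_22^1 = e^(-2πi·1/22)

ω_22^23 = ω_22^1 = 0.9595-0.2817i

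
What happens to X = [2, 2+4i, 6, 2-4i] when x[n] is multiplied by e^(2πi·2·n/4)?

Modulation property: DFT(ω_4^(-2n)·x[n]) = X[(k-2) mod 4], so circularly shift X by 2 positions.

X[k-2] = [6, 2-4i, 2, 2+4i]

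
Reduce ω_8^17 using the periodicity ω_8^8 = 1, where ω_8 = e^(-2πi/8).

Since ω_8^8 = 1, powers reduce modulo 8.
17 mod 8 = 1
So ω_8^17 = ω_8^1 = e^(-2πi·1/8)

ω_8^17 = ω_8^1 = 0.7071-0.7071i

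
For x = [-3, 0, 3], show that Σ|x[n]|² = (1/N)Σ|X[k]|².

Time domain:
Σ|x[n]|² = |-3|² + |0|² + |3|² = 18.0000

Frequency domain:
(1/3)Σ|X[k]|² = (1/3)(|0|² + |-4.5000+2.5981i|² + |-4.5000-2.5981i|²) = (1/3)·54.0000 = 18.0000

Both sides agree, confirming Parseval's theorem.

Σ|x[n]|² = (1/N)Σ|X[k]|² = 18.0000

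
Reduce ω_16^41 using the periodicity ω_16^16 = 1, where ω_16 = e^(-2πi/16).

Since ω_16^16 = 1, powers reduce modulo 16.
41 mod 16 = 9
So ω_16^41 = ω_16^9 = e^(-2πi·9/16)

ω_16^41 = ω_16^9 = -0.9239+0.3827i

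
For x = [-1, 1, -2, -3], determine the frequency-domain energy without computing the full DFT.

Parseval: Σ|x[n]|² = (1/N)Σ|X[k]|², so Σ|X[k]|² = N·Σ|x[n]|² = 4·15.0000

Σ|X[k]|² = N·Σ|x[n]|² = 4·15.0000 = 60.0000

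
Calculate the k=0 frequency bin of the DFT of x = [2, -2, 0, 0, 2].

X[0] = Σ(n=0 to 4) x[n] · ω_5^0 = Σ x[n]
= (2) + (-2) + (0) + (0) + (2)

X[0] = 2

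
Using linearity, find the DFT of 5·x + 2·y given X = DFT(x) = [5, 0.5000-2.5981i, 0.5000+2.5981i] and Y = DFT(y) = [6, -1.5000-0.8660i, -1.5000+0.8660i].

By linearity: DFT(5x + 2y) = 5·DFT(x) + 2·DFT(y)
= 5·[5, 0.5000-2.5981i, 0.5000+2.5981i] + 2·[6, -1.5000-0.8660i, -1.5000+0.8660i]

Computing element-wise:
Z[0] = 5·(5) + 2·(6) = 37
Z[1] = 5·(0.5000-2.5981i) + 2·(-1.5000-0.8660i) = -0.5000-14.7225i
Z[2] = 5·(0.5000+2.5981i) + 2·(-1.5000+0.8660i) = -0.5000+14.7225i

DFT(5x + 2y) = 5·X + 2·Y = [37, -0.5000-14.7225i, -0.5000+14.7225i]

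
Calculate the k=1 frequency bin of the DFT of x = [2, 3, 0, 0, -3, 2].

X[1] = Σ(n=0 to 5) x[n] · ω_6^(1n) where ω_6 = e^(-2πi/6)
= (2)·ω_6^0 + (3)·ω_6^1 + (0)·ω_6^2 + (0)·ω_6^3 + (-3)·ω_6^4 + (2)·ω_6^5

X[1] = 6.0000-3.4641i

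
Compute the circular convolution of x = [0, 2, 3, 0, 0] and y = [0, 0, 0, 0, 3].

(x ⊛ y)[n] = Σ(m=0 to 4) x[m] · y[(n-m) mod 5]

Computing each output sample:
(x ⊛ y)[0] = 6
(x ⊛ y)[1] = 9
(x ⊛ y)[2] = 0
(x ⊛ y)[3] = 0
(x ⊛ y)[4] = 0

x ⊛ y = [6, 9, 0, 0, 0]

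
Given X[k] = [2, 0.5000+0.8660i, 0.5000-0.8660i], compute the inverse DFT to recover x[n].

x[n] = (1/3) Σ(k=0 to 2) X[k] · e^(2πikn/3)

Computing each x[n]:
x[0] = 1
x[1] = 0
x[2] = 1

x = [1, 0, 1]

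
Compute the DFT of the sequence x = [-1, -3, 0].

X[k] = Σ(n=0 to 2) x[n] · ω_3^(nk)
where ω_3 = e^(-2πi/3)

Computing each X[k]:
X[0] = -4
X[1] = 0.5000+2.5981i
X[2] = 0.5000-2.5981i

X = [-4, 0.5000+2.5981i, 0.5000-2.5981i]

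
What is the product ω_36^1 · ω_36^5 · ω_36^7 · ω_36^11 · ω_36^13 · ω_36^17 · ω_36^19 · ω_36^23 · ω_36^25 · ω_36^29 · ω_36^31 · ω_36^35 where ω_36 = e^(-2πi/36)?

The primitive 36th roots of unity are ω_36^k for k coprime to 36: k ∈ {1, 5, 7, 11, 13, 17, 19, 23, 25, 29, 31, 35}
Their product equals the constant term of the cyclotomic polynomial Φ_36(x) up to sign.
For n ≥ 3, the product of all primitive nth roots of unity is 1. (For n=1 it is 1; for n=2 it is -1.)

1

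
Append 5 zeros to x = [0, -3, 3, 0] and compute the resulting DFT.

Original 4-point DFT: [0, -3+3i, 6, -3-3i]
Zero-padded 9-point DFT provides frequency interpolation.

DFT_9([x, 0, ...]) = [0, -1.7772-1.0261i, -3.3400+1.9284i, 5.1962i, 5.1172+2.9544i, 5.1172-2.9544i, -5.1962i, -3.3400-1.9284i, -1.7772+1.0261i]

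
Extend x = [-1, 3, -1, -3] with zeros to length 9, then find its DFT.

Original 4-point DFT: [-2, -6i, -2, 6i]
Zero-padded 9-point DFT provides frequency interpolation.

DFT_9([x, 0, ...]) = [-2, 2.6245+1.6545i, 1.9606-5.2105i, -5.0000-3.4641i, -3.0851+0.9292i, -3.0851-0.9292i, -5.0000+3.4641i, 1.9606+5.2105i, 2.6245-1.6545i]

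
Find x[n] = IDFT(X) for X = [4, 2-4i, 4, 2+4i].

x[n] = (1/4) Σ(k=0 to 3) X[k] · e^(2πikn/4)

Computing each x[n]:
x[0] = 3
x[1] = 2
x[2] = 1
x[3] = -2

x = [3, 2, 1, -2]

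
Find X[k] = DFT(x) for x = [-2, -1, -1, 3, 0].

X[k] = Σ(n=0 to 4) x[n] · ω_5^(nk)
where ω_5 = e^(-2πi/5)

Computing each X[k]:
X[0] = -1
X[1] = -3.9271+3.3022i
X[2] = -0.5729-3.2164i
X[3] = -0.5729+3.2164i
X[4] = -3.9271-3.3022i

X = [-1, -3.9271+3.3022i, -0.5729-3.2164i, -0.5729+3.2164i, -3.9271-3.3022i]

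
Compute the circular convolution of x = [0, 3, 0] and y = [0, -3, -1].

(x ⊛ y)[n] = Σ(m=0 to 2) x[m] · y[(n-m) mod 3]

Computing each output sample:
(x ⊛ y)[0] = -3
(x ⊛ y)[1] = 0
(x ⊛ y)[2] = -9

x ⊛ y = [-3, 0, -9]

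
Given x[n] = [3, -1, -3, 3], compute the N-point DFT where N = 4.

X[k] = Σ(n=0 to 3) x[n] · ω_4^(nk)
where ω_4 = e^(-2πi/4)

Computing each X[k]:
X[0] = 2
X[1] = 6+4i
X[2] = -2
X[3] = 6-4i

X = [2, 6+4i, -2, 6-4i]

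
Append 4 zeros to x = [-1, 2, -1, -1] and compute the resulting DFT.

Original 4-point DFT: [-1, -3i, -3, 3i]
Zero-padded 8-point DFT provides frequency interpolation.

DFT_8([x, 0, ...]) = [-1, 1.1213+0.2929i, -3i, -3.1213-1.7071i, -3, -3.1213+1.7071i, 3i, 1.1213-0.2929i]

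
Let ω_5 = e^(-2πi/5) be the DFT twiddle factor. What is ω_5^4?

ω_5^4 = e^(-2πi·4/5)
= cos(-2π·4/5) + i·sin(-2π·4/5)
= cos(-8π/5) + i·sin(-8π/5)

ω_5^4 = cos(-8π/5) + i·sin(-8π/5) = 0.3090+0.9511i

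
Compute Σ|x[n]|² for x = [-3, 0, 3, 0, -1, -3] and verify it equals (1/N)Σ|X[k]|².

Time domain:
Σ|x[n]|² = |-3|² + |0|² + |3|² + |0|² + |-1|² + |-3|² = 28.0000

Frequency domain:
(1/6)Σ|X[k]|² = (1/6)(|-4|² + |-5.5000-6.0622i|² + |-2.5000+0.8660i|² + |2|² + |-2.5000-0.8660i|² + |-5.5000+6.0622i|²) = (1/6)·168.0000 = 28.0000

Both sides agree, confirming Parseval's theorem.

Σ|x[n]|² = (1/N)Σ|X[k]|² = 28.0000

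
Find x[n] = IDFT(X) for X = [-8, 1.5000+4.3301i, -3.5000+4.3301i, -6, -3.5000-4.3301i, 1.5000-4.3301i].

x[n] = (1/6) Σ(k=0 to 5) X[k] · e^(2πikn/6)

Computing each x[n]:
x[0] = -3
x[1] = -2
x[2] = -2
x[3] = -2
x[4] = -2
x[5] = 3

x = [-3, -2, -2, -2, -2, 3]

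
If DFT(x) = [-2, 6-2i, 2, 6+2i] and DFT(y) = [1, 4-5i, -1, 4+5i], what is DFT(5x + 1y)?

By linearity: DFT(5x + 1y) = 5·DFT(x) + 1·DFT(y)
= 5·[-2, 6-2i, 2, 6+2i] + 1·[1, 4-5i, -1, 4+5i]

Computing element-wise:
Z[0] = 5·(-2) + 1·(1) = -9
Z[1] = 5·(6-2i) + 1·(4-5i) = 34-15i
Z[2] = 5·(2) + 1·(-1) = 9
Z[3] = 5·(6+2i) + 1·(4+5i) = 34+15i

DFT(5x + 1y) = 5·X + 1·Y = [-9, 34-15i, 9, 34+15i]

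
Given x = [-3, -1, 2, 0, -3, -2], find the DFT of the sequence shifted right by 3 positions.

Time shift by 3: X_shifted[k] = ω_6^(3k) · X[k]
Shifted x = [0, -3, -2, -3, -1, 2]

DFT(x[n-3]) = [-7, 4.0000+5.1962i, -1.0000+3.4641i, 1, -1.0000-3.4641i, 4.0000-5.1962i]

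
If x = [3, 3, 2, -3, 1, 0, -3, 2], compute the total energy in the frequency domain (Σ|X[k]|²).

Parseval: Σ|x[n]|² = (1/N)Σ|X[k]|², so Σ|X[k]|² = N·Σ|x[n]|² = 8·45.0000

Σ|X[k]|² = N·Σ|x[n]|² = 8·45.0000 = 360.0000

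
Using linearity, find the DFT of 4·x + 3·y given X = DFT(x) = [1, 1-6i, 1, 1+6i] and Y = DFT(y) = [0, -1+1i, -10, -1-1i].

By linearity: DFT(4x + 3y) = 4·DFT(x) + 3·DFT(y)
= 4·[1, 1-6i, 1, 1+6i] + 3·[0, -1+1i, -10, -1-1i]

Computing element-wise:
Z[0] = 4·(1) + 3·(0) = 4
Z[1] = 4·(1-6i) + 3·(-1+1i) = 1-21i
Z[2] = 4·(1) + 3·(-10) = -26
Z[3] = 4·(1+6i) + 3·(-1-1i) = 1+21i

DFT(4x + 3y) = 4·X + 3·Y = [4, 1-21i, -26, 1+21i]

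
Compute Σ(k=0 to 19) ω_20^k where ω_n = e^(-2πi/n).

Sum of all nth roots of unity equals 0 for n > 1 (geometric series with r ≠ 1).

0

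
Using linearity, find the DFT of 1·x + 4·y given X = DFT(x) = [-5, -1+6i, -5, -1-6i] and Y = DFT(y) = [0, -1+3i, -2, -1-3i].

By linearity: DFT(1x + 4y) = 1·DFT(x) + 4·DFT(y)
= 1·[-5, -1+6i, -5, -1-6i] + 4·[0, -1+3i, -2, -1-3i]

Computing element-wise:
Z[0] = 1·(-5) + 4·(0) = -5
Z[1] = 1·(-1+6i) + 4·(-1+3i) = -5+18i
Z[2] = 1·(-5) + 4·(-2) = -13
Z[3] = 1·(-1-6i) + 4·(-1-3i) = -5-18i

DFT(1x + 4y) = 1·X + 4·Y = [-5, -5+18i, -13, -5-18i]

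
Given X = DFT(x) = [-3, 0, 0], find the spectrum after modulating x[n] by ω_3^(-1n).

Modulation property: DFT(ω_3^(-1n)·x[n]) = X[(k-1) mod 3], so circularly shift X by 1 positions.

X[k-1] = [0, -3, 0]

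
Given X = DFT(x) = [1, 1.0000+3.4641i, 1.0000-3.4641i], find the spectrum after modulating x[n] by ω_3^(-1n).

Modulation property: DFT(ω_3^(-1n)·x[n]) = X[(k-1) mod 3], so circularly shift X by 1 positions.

X[k-1] = [1.0000-3.4641i, 1, 1.0000+3.4641i]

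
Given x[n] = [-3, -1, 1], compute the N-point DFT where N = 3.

X[k] = Σ(n=0 to 2) x[n] · ω_3^(nk)
where ω_3 = e^(-2πi/3)

Computing each X[k]:
X[0] = -3
X[1] = -3.0000+1.7321i
X[2] = -3.0000-1.7321i

X = [-3, -3.0000+1.7321i, -3.0000-1.7321i]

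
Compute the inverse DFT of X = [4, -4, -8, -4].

x[n] = (1/4) Σ(k=0 to 3) X[k] · e^(2πikn/4)

Computing each x[n]:
x[0] = -3
x[1] = 3
x[2] = 1
x[3] = 3

x = [-3, 3, 1, 3]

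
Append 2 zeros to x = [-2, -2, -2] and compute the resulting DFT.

Original 3-point DFT: [-6, 0, 0]
Zero-padded 5-point DFT provides frequency interpolation.

DFT_5([x, 0, ...]) = [-6, -1.0000+3.0777i, -1.0000-0.7265i, -1.0000+0.7265i, -1.0000-3.0777i]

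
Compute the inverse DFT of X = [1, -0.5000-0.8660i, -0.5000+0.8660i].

x[n] = (1/3) Σ(k=0 to 2) X[k] · e^(2πikn/3)

Computing each x[n]:
x[0] = 0
x[1] = 1
x[2] = 0

x = [0, 1, 0]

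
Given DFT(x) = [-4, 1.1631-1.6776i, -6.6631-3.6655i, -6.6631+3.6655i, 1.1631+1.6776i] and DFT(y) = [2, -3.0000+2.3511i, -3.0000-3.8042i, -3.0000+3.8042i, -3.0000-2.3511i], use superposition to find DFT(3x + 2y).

By linearity: DFT(3x + 2y) = 3·DFT(x) + 2·DFT(y)
= 3·[-4, 1.1631-1.6776i, -6.6631-3.6655i, -6.6631+3.6655i, 1.1631+1.6776i] + 2·[2, -3.0000+2.3511i, -3.0000-3.8042i, -3.0000+3.8042i, -3.0000-2.3511i]

Computing element-wise:
Z[0] = 3·(-4) + 2·(2) = -8
Z[1] = 3·(1.1631-1.6776i) + 2·(-3.0000+2.3511i) = -2.5107-0.3306i
Z[2] = 3·(-6.6631-3.6655i) + 2·(-3.0000-3.8042i) = -25.9893-18.6049i
Z[3] = 3·(-6.6631+3.6655i) + 2·(-3.0000+3.8042i) = -25.9893+18.6049i
Z[4] = 3·(1.1631+1.6776i) + 2·(-3.0000-2.3511i) = -2.5107+0.3306i

DFT(3x + 2y) = 3·X + 2·Y = [-8, -2.5107-0.3306i, -25.9893-18.6049i, -25.9893+18.6049i, -2.5107+0.3306i]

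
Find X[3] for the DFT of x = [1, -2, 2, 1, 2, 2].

X[3] = Σ(n=0 to 5) x[n] · ω_6^(3n) where ω_6 = e^(-2πi/6)
= (1)·ω_6^0 + (-2)·ω_6^3 + (2)·ω_6^6 + (1)·ω_6^9 + (2)·ω_6^12 + (2)·ω_6^15

X[3] = 4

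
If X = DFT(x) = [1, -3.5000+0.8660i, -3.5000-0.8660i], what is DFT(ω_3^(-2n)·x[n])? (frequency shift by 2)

Modulation property: DFT(ω_3^(-2n)·x[n]) = X[(k-2) mod 3], so circularly shift X by 2 positions.

X[k-2] = [-3.5000+0.8660i, -3.5000-0.8660i, 1]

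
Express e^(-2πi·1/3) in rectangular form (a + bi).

ω_3^1 = e^(-2πi·1/3)
= cos(-2π·1/3) + i·sin(-2π·1/3)
= cos(-2π/3) + i·sin(-2π/3)

ω_3^1 = cos(-2π/3) + i·sin(-2π/3) = -0.5000-0.8660i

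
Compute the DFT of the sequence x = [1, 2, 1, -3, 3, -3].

X[k] = Σ(n=0 to 5) x[n] · ω_6^(nk)
where ω_6 = e^(-2πi/6)

Computing each X[k]:
X[0] = 1
X[1] = 1.5000-2.5981i
X[2] = -3.5000-6.0622i
X[3] = 9
X[4] = -3.5000+6.0622i
X[5] = 1.5000+2.5981i

X = [1, 1.5000-2.5981i, -3.5000-6.0622i, 9, -3.5000+6.0622i, 1.5000+2.5981i]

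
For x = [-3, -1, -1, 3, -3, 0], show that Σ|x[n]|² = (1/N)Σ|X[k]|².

Time domain:
Σ|x[n]|² = |-3|² + |-1|² + |-1|² + |3|² + |-3|² + |0|² = 29.0000

Frequency domain:
(1/6)Σ|X[k]|² = (1/6)(|-5|² + |-4.5000-0.8660i|² + |2.5000+2.5981i|² + |-9|² + |2.5000-2.5981i|² + |-4.5000+0.8660i|²) = (1/6)·174.0000 = 29.0000

Both sides agree, confirming Parseval's theorem.

Σ|x[n]|² = (1/N)Σ|X[k]|² = 29.0000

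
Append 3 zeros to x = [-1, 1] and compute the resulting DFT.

Original 2-point DFT: [0, -2]
Zero-padded 5-point DFT provides frequency interpolation.

DFT_5([x, 0, ...]) = [0, -0.6910-0.9511i, -1.8090-0.5878i, -1.8090+0.5878i, -0.6910+0.9511i]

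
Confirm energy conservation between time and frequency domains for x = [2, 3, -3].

Time domain:
Σ|x[n]|² = |2|² + |3|² + |-3|² = 22.0000

Frequency domain:
(1/3)Σ|X[k]|² = (1/3)(|2|² + |2.0000-5.1962i|² + |2.0000+5.1962i|²) = (1/3)·66.0000 = 22.0000

Both sides agree, confirming Parseval's theorem.

Σ|x[n]|² = (1/N)Σ|X[k]|² = 22.0000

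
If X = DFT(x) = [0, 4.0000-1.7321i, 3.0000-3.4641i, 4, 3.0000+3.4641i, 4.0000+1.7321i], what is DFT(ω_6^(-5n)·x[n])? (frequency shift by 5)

Modulation property: DFT(ω_6^(-5n)·x[n]) = X[(k-5) mod 6], so circularly shift X by 5 positions.

X[k-5] = [4.0000-1.7321i, 3.0000-3.4641i, 4, 3.0000+3.4641i, 4.0000+1.7321i, 0]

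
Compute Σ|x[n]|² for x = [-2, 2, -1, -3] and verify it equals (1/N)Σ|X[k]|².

Time domain:
Σ|x[n]|² = |-2|² + |2|² + |-1|² + |-3|² = 18.0000

Frequency domain:
(1/4)Σ|X[k]|² = (1/4)(|-4|² + |-1-5i|² + |-2|² + |-1+5i|²) = (1/4)·72.0000 = 18.0000

Both sides agree, confirming Parseval's theorem.

Σ|x[n]|² = (1/N)Σ|X[k]|² = 18.0000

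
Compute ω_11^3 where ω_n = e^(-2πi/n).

ω_11^3 = e^(-2πi·3/11)
= cos(-2π·3/11) + i·sin(-2π·3/11)
= cos(-6π/11) + i·sin(-6π/11)

ω_11^3 = cos(-6π/11) + i·sin(-6π/11) = -0.1423-0.9898i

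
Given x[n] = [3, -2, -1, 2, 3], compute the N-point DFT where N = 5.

X[k] = Σ(n=0 to 4) x[n] · ω_5^(nk)
where ω_5 = e^(-2πi/5)

Computing each X[k]:
X[0] = 5
X[1] = 2.5000+6.5186i
X[2] = 2.5000+0.0858i
X[3] = 2.5000-0.0858i
X[4] = 2.5000-6.5186i

X = [5, 2.5000+6.5186i, 2.5000+0.0858i, 2.5000-0.0858i, 2.5000-6.5186i]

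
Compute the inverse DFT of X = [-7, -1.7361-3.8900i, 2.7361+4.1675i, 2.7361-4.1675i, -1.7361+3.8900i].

x[n] = (1/5) Σ(k=0 to 4) X[k] · e^(2πikn/5)

Computing each x[n]:
x[0] = -1
x[1] = -2
x[2] = 2
x[3] = -3
x[4] = -3

x = [-1, -2, 2, -3, -3]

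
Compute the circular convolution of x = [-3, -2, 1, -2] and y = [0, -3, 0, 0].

(x ⊛ y)[n] = Σ(m=0 to 3) x[m] · y[(n-m) mod 4]

Computing each output sample:
(x ⊛ y)[0] = 6
(x ⊛ y)[1] = 9
(x ⊛ y)[2] = 6
(x ⊛ y)[3] = -3

x ⊛ y = [6, 9, 6, -3]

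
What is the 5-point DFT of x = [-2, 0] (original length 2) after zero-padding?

Original 2-point DFT: [-2, -2]
Zero-padded 5-point DFT provides frequency interpolation.

DFT_5([x, 0, ...]) = [-2, -2, -2, -2, -2]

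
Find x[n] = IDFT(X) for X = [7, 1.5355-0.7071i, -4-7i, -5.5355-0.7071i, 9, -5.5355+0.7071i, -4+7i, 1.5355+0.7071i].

x[n] = (1/8) Σ(k=0 to 7) X[k] · e^(2πikn/8)

Computing each x[n]:
x[0] = 0
x[1] = 3
x[2] = 3
x[3] = -3
x[4] = 2
x[5] = 0
x[6] = 3
x[7] = -1

x = [0, 3, 3, -3, 2, 0, 3, -1]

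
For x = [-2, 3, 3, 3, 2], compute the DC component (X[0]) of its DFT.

X[0] = Σ(n=0 to 4) x[n] · ω_5^0 = Σ x[n]
= (-2) + (3) + (3) + (3) + (2)

X[0] = 9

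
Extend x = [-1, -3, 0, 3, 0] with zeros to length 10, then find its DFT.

Original 5-point DFT: [-1, -4.3541+4.6165i, 2.3541-1.0898i, 2.3541+1.0898i, -4.3541-4.6165i]
Zero-padded 10-point DFT provides frequency interpolation.

DFT_10([x, 0, ...]) = [-1, -4.3541-1.0898i, -4.3541+4.6165i, 2.3541+4.6165i, 2.3541-1.0898i, -1, 2.3541+1.0898i, 2.3541-4.6165i, -4.3541-4.6165i, -4.3541+1.0898i]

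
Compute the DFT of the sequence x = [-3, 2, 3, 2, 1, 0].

X[k] = Σ(n=0 to 5) x[n] · ω_6^(nk)
where ω_6 = e^(-2πi/6)

Computing each X[k]:
X[0] = 5
X[1] = -6.0000-3.4641i
X[2] = -4
X[3] = -3
X[4] = -4
X[5] = -6.0000+3.4641i

X = [5, -6.0000-3.4641i, -4, -3, -4, -6.0000+3.4641i]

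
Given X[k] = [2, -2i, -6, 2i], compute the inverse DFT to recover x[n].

x[n] = (1/4) Σ(k=0 to 3) X[k] · e^(2πikn/4)

Computing each x[n]:
x[0] = -1
x[1] = 3
x[2] = -1
x[3] = 1

x = [-1, 3, -1, 1]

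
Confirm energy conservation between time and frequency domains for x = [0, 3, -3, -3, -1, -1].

Time domain:
Σ|x[n]|² = |0|² + |3|² + |-3|² + |-3|² + |-1|² + |-1|² = 29.0000

Frequency domain:
(1/6)Σ|X[k]|² = (1/6)(|-5|² + |6.0000-1.7321i|² + |-2.0000-5.1962i|² + |-3|² + |-2.0000+5.1962i|² + |6.0000+1.7321i|²) = (1/6)·174.0000 = 29.0000

Both sides agree, confirming Parseval's theorem.

Σ|x[n]|² = (1/N)Σ|X[k]|² = 29.0000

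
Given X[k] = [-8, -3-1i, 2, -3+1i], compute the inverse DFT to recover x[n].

x[n] = (1/4) Σ(k=0 to 3) X[k] · e^(2πikn/4)

Computing each x[n]:
x[0] = -3
x[1] = -2
x[2] = 0
x[3] = -3

x = [-3, -2, 0, -3]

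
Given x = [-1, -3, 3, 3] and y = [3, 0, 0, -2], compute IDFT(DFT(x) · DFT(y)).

(x ⊛ y)[n] = Σ(m=0 to 3) x[m] · y[(n-m) mod 4]

Computing each output sample:
(x ⊛ y)[0] = 3
(x ⊛ y)[1] = -15
(x ⊛ y)[2] = 3
(x ⊛ y)[3] = 11

x ⊛ y = [3, -15, 3, 11]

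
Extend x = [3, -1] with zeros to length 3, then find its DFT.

Original 2-point DFT: [2, 4]
Zero-padded 3-point DFT provides frequency interpolation.

DFT_3([x, 0, ...]) = [2, 3.5000+0.8660i, 3.5000-0.8660i]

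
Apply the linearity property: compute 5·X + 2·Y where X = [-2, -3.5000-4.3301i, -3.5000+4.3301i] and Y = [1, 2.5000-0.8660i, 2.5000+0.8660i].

By linearity: DFT(5x + 2y) = 5·DFT(x) + 2·DFT(y)
= 5·[-2, -3.5000-4.3301i, -3.5000+4.3301i] + 2·[1, 2.5000-0.8660i, 2.5000+0.8660i]

Computing element-wise:
Z[0] = 5·(-2) + 2·(1) = -8
Z[1] = 5·(-3.5000-4.3301i) + 2·(2.5000-0.8660i) = -12.5000-23.3825i
Z[2] = 5·(-3.5000+4.3301i) + 2·(2.5000+0.8660i) = -12.5000+23.3825i

DFT(5x + 2y) = 5·X + 2·Y = [-8, -12.5000-23.3825i, -12.5000+23.3825i]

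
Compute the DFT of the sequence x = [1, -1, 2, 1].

X[k] = Σ(n=0 to 3) x[n] · ω_4^(nk)
where ω_4 = e^(-2πi/4)

Computing each X[k]:
X[0] = 3
X[1] = -1+2i
X[2] = 3
X[3] = -1-2i

X = [3, -1+2i, 3, -1-2i]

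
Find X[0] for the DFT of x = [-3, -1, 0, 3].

X[0] = Σ(n=0 to 3) x[n] · ω_4^0 = Σ x[n]
= (-3) + (-1) + (0) + (3)

X[0] = -1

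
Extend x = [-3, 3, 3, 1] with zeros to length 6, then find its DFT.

Original 4-point DFT: [4, -6-2i, -4, -6+2i]
Zero-padded 6-point DFT provides frequency interpolation.

DFT_6([x, 0, ...]) = [4, -4.0000-5.1962i, -5, -4, -5, -4.0000+5.1962i]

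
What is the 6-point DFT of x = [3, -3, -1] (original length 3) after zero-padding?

Original 3-point DFT: [-1, 5.0000+1.7321i, 5.0000-1.7321i]
Zero-padded 6-point DFT provides frequency interpolation.

DFT_6([x, 0, ...]) = [-1, 2.0000+3.4641i, 5.0000+1.7321i, 5, 5.0000-1.7321i, 2.0000-3.4641i]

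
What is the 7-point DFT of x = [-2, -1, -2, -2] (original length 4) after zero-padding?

Original 4-point DFT: [-7, -1i, -1, 1i]
Zero-padded 7-point DFT provides frequency interpolation.

DFT_7([x, 0, ...]) = [-7, -0.3765+3.5995i, -1.2225-1.4565i, -1.9010+0.8201i, -1.9010-0.8201i, -1.2225+1.4565i, -0.3765-3.5995i]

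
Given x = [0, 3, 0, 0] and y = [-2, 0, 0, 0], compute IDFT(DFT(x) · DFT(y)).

(x ⊛ y)[n] = Σ(m=0 to 3) x[m] · y[(n-m) mod 4]

Computing each output sample:
(x ⊛ y)[0] = 0
(x ⊛ y)[1] = -6
(x ⊛ y)[2] = 0
(x ⊛ y)[3] = 0

x ⊛ y = [0, -6, 0, 0]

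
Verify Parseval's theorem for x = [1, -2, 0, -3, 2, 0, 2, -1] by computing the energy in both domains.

Time domain:
Σ|x[n]|² = |1|² + |-2|² + |0|² + |-3|² + |2|² + |0|² + |2|² + |-1|² = 23.0000

Frequency domain:
(1/8)Σ|X[k]|² = (1/8)(|-1|² + |-1.0000+4.8284i|² + |1-2i|² + |-1.0000+0.8284i|² + |11|² + |-1.0000-0.8284i|² + |1+2i|² + |-1.0000-4.8284i|²) = (1/8)·184.0000 = 23.0000

Both sides agree, confirming Parseval's theorem.

Σ|x[n]|² = (1/N)Σ|X[k]|² = 23.0000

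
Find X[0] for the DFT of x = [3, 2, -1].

X[0] = Σ(n=0 to 2) x[n] · ω_3^0 = Σ x[n]
= (3) + (2) + (-1)

X[0] = 4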